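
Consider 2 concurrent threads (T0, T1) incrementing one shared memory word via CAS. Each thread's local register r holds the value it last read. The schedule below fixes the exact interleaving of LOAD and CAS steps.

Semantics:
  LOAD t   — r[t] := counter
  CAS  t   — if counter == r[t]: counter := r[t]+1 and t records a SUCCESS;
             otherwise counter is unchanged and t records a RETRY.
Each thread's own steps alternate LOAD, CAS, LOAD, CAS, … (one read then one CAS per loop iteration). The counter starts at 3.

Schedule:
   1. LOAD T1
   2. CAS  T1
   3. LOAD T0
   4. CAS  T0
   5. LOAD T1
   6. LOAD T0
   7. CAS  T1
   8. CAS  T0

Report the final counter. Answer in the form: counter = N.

counter = 6

#1 T1 reads 3
#2 T1 CAS(3→4) writes; counter now 4
#3 T0 reads 4
#4 T0 CAS(4→5) writes; counter now 5
#5 T1 reads 5
#6 T0 reads 5
#7 T1 CAS(5→6) writes; counter now 6
#8 T0 CAS(5→6) fails; counter now 6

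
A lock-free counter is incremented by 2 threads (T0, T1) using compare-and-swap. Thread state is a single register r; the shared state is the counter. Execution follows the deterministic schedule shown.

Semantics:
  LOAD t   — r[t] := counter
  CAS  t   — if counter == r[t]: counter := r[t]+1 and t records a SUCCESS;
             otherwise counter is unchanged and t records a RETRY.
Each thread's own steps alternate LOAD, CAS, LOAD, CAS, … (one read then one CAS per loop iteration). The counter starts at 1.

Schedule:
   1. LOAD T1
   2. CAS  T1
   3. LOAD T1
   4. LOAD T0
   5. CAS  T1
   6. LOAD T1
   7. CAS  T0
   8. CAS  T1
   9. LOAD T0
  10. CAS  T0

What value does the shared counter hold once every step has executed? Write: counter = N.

#1 T1 reads 1
#2 T1 CAS(1→2) writes; counter now 2
#3 T1 reads 2
#4 T0 reads 2
#5 T1 CAS(2→3) writes; counter now 3
#6 T1 reads 3
#7 T0 CAS(2→3) fails; counter now 3
#8 T1 CAS(3→4) writes; counter now 4
#9 T0 reads 4
#10 T0 CAS(4→5) writes; counter now 5

counter = 5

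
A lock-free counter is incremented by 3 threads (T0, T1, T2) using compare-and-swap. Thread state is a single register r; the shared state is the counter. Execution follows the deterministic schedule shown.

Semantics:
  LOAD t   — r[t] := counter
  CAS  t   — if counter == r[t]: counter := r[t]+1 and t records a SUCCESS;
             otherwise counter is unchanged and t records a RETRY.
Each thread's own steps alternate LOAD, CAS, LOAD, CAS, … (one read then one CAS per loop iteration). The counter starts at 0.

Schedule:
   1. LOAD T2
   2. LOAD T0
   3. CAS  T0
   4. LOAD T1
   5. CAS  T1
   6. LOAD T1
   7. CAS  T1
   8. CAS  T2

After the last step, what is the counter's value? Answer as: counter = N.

counter = 3

   1) LOAD T2:  M=0  r_T2=0
   2) LOAD T0:  M=0  r_T0=0
   3) CAS  T0:  M=1  r_T0=0 ✓
   4) LOAD T1:  M=1  r_T1=1
   5) CAS  T1:  M=2  r_T1=1 ✓
   6) LOAD T1:  M=2  r_T1=2
   7) CAS  T1:  M=3  r_T1=2 ✓
   8) CAS  T2:  M=3  r_T2=0 ✗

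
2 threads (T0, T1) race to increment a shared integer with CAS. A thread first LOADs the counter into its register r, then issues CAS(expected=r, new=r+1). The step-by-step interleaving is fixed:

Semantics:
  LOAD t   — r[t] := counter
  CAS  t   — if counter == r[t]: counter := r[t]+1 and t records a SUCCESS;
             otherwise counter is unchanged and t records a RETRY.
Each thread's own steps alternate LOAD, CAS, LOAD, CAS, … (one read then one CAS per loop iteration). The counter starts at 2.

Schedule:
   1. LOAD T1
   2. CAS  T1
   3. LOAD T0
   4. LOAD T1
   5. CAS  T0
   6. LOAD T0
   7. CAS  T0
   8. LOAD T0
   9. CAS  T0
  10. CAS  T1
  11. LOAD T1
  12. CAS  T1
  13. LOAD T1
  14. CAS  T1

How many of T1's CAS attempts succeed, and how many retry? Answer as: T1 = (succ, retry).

1. LOAD T1 → mem=2 r[T1]=2 [LOAD]
2. CAS T1 → mem=3 r[T1]=2 [OK]
3. LOAD T0 → mem=3 r[T0]=3 [LOAD]
4. LOAD T1 → mem=3 r[T1]=3 [LOAD]
5. CAS T0 → mem=4 r[T0]=3 [OK]
6. LOAD T0 → mem=4 r[T0]=4 [LOAD]
7. CAS T0 → mem=5 r[T0]=4 [OK]
8. LOAD T0 → mem=5 r[T0]=5 [LOAD]
9. CAS T0 → mem=6 r[T0]=5 [OK]
10. CAS T1 → mem=6 r[T1]=3 [RETRY]
11. LOAD T1 → mem=6 r[T1]=6 [LOAD]
12. CAS T1 → mem=7 r[T1]=6 [OK]
13. LOAD T1 → mem=7 r[T1]=7 [LOAD]
14. CAS T1 → mem=8 r[T1]=7 [OK]

T1 = (3, 1)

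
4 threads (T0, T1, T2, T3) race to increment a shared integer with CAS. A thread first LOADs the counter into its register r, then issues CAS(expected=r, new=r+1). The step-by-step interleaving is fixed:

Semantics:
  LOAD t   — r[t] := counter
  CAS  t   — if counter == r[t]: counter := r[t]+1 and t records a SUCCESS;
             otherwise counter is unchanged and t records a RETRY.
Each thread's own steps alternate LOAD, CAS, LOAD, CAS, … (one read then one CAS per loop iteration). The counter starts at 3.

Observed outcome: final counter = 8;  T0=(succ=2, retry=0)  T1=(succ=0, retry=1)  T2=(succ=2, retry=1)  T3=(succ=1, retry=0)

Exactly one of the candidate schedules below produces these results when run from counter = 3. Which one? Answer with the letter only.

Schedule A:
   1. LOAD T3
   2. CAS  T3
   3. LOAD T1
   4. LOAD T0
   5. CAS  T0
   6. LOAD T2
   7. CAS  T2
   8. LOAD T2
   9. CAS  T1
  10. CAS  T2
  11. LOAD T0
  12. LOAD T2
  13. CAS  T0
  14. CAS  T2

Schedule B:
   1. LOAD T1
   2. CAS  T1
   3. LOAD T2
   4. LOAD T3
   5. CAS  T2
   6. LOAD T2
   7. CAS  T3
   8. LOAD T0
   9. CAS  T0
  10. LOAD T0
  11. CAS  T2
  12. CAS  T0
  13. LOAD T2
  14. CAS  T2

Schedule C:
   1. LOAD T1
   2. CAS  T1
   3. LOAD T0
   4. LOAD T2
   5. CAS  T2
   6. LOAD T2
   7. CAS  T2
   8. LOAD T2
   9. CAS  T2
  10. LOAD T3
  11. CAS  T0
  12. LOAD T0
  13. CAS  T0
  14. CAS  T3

Tracing schedule A:
#1 T3 reads 3
#2 T3 CAS(3→4) writes; counter now 4
#3 T1 reads 4
#4 T0 reads 4
#5 T0 CAS(4→5) writes; counter now 5
#6 T2 reads 5
#7 T2 CAS(5→6) writes; counter now 6
#8 T2 reads 6
#9 T1 CAS(4→5) fails; counter now 6
#10 T2 CAS(6→7) writes; counter now 7
#11 T0 reads 7
#12 T2 reads 7
#13 T0 CAS(7→8) writes; counter now 8
#14 T2 CAS(7→8) fails; counter now 8

A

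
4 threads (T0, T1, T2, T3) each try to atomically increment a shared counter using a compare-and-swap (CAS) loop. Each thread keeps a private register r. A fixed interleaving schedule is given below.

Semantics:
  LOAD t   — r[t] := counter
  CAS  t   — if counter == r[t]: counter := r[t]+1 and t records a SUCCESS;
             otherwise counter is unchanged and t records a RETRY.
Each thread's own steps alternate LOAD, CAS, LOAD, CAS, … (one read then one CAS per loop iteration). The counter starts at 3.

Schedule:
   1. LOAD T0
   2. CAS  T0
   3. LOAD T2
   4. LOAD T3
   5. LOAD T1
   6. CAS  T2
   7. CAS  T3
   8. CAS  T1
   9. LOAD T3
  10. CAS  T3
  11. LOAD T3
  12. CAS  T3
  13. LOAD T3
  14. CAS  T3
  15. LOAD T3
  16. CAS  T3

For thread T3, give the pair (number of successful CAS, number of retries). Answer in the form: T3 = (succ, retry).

   1) LOAD T0:  M=3  r_T0=3
   2) CAS  T0:  M=4  r_T0=3 ✓
   3) LOAD T2:  M=4  r_T2=4
   4) LOAD T3:  M=4  r_T3=4
   5) LOAD T1:  M=4  r_T1=4
   6) CAS  T2:  M=5  r_T2=4 ✓
   7) CAS  T3:  M=5  r_T3=4 ✗
   8) CAS  T1:  M=5  r_T1=4 ✗
   9) LOAD T3:  M=5  r_T3=5
  10) CAS  T3:  M=6  r_T3=5 ✓
  11) LOAD T3:  M=6  r_T3=6
  12) CAS  T3:  M=7  r_T3=6 ✓
  13) LOAD T3:  M=7  r_T3=7
  14) CAS  T3:  M=8  r_T3=7 ✓
  15) LOAD T3:  M=8  r_T3=8
  16) CAS  T3:  M=9  r_T3=8 ✓

T3 = (4, 1)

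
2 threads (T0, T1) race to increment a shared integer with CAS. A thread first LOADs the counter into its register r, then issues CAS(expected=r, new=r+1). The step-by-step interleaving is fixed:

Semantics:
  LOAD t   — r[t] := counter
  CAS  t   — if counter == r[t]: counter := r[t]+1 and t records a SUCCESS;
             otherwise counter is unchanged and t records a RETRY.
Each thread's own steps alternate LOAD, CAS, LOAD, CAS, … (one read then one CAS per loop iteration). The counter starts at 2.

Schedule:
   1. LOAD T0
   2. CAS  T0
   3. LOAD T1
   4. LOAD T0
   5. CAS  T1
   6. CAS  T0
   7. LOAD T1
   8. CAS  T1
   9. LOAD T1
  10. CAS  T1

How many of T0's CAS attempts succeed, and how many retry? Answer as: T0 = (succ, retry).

T0 = (1, 1)

#1 T0 reads 2
#2 T0 CAS(2→3) writes; counter now 3
#3 T1 reads 3
#4 T0 reads 3
#5 T1 CAS(3→4) writes; counter now 4
#6 T0 CAS(3→4) fails; counter now 4
#7 T1 reads 4
#8 T1 CAS(4→5) writes; counter now 5
#9 T1 reads 5
#10 T1 CAS(5→6) writes; counter now 6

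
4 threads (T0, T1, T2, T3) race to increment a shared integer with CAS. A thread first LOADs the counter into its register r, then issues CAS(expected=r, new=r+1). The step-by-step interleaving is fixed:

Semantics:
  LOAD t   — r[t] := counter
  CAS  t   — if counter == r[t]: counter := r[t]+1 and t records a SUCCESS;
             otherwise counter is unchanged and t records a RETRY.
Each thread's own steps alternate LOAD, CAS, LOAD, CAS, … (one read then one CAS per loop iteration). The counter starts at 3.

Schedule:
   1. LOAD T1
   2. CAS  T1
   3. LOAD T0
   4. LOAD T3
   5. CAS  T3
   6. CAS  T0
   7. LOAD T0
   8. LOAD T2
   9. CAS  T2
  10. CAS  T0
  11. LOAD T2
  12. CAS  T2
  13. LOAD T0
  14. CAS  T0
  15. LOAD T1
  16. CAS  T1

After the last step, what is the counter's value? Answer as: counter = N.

counter = 9

T1 LOAD — after: cnt=3, r=3 — load
T1 CAS — after: cnt=4, r=3 — ok
T0 LOAD — after: cnt=4, r=4 — load
T3 LOAD — after: cnt=4, r=4 — load
T3 CAS — after: cnt=5, r=4 — ok
T0 CAS — after: cnt=5, r=4 — retry
T0 LOAD — after: cnt=5, r=5 — load
T2 LOAD — after: cnt=5, r=5 — load
T2 CAS — after: cnt=6, r=5 — ok
T0 CAS — after: cnt=6, r=5 — retry
T2 LOAD — after: cnt=6, r=6 — load
T2 CAS — after: cnt=7, r=6 — ok
T0 LOAD — after: cnt=7, r=7 — load
T0 CAS — after: cnt=8, r=7 — ok
T1 LOAD — after: cnt=8, r=8 — load
T1 CAS — after: cnt=9, r=8 — ok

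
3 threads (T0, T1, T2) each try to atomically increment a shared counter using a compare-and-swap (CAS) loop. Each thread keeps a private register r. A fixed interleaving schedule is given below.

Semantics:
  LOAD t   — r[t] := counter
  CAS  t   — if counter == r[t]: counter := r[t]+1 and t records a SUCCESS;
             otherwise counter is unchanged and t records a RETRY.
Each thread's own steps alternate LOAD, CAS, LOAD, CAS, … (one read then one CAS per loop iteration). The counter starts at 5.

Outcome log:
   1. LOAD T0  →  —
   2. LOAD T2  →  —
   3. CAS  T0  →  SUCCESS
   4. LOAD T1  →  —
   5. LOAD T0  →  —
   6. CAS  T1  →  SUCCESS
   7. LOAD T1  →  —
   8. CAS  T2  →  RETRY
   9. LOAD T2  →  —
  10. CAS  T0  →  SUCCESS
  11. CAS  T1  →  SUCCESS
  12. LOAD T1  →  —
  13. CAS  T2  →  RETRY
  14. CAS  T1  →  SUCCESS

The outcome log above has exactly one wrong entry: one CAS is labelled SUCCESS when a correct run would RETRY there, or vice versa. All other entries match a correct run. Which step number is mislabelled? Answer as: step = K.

step = 10

Reference trace:
   1) LOAD T0:  M=5  r_T0=5
   2) LOAD T2:  M=5  r_T2=5
   3) CAS  T0:  M=6  r_T0=5 ✓
   4) LOAD T1:  M=6  r_T1=6
   5) LOAD T0:  M=6  r_T0=6
   6) CAS  T1:  M=7  r_T1=6 ✓
   7) LOAD T1:  M=7  r_T1=7
   8) CAS  T2:  M=7  r_T2=5 ✗
   9) LOAD T2:  M=7  r_T2=7
  10) CAS  T0:  M=7  r_T0=6 ✗
  11) CAS  T1:  M=8  r_T1=7 ✓
  12) LOAD T1:  M=8  r_T1=8
  13) CAS  T2:  M=8  r_T2=7 ✗
  14) CAS  T1:  M=9  r_T1=8 ✓
Mismatch at 10.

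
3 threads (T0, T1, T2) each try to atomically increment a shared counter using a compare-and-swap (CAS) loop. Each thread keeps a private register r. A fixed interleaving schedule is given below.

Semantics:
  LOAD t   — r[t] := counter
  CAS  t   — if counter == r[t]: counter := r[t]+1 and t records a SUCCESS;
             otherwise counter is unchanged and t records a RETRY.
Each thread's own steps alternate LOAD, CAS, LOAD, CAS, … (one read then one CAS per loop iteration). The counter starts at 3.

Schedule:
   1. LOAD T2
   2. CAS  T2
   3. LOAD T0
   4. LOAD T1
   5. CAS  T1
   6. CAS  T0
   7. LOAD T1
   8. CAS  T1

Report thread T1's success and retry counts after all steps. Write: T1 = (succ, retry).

1. LOAD T2 → mem=3 r[T2]=3 [LOAD]
2. CAS T2 → mem=4 r[T2]=3 [OK]
3. LOAD T0 → mem=4 r[T0]=4 [LOAD]
4. LOAD T1 → mem=4 r[T1]=4 [LOAD]
5. CAS T1 → mem=5 r[T1]=4 [OK]
6. CAS T0 → mem=5 r[T0]=4 [RETRY]
7. LOAD T1 → mem=5 r[T1]=5 [LOAD]
8. CAS T1 → mem=6 r[T1]=5 [OK]

T1 = (2, 0)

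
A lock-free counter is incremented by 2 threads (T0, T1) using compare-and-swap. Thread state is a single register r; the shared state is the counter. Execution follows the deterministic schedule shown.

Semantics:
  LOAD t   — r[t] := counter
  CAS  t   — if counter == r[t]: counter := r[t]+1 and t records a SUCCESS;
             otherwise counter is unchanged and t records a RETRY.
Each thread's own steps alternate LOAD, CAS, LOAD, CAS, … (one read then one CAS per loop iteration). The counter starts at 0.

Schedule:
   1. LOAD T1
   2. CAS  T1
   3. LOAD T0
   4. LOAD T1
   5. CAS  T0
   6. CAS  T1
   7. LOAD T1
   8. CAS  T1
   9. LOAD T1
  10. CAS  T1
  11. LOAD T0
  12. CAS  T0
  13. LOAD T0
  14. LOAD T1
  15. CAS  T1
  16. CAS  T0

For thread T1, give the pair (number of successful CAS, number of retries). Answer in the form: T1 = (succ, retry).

T1 = (4, 1)

   1) LOAD T1:  M=0  r_T1=0
   2) CAS  T1:  M=1  r_T1=0 ✓
   3) LOAD T0:  M=1  r_T0=1
   4) LOAD T1:  M=1  r_T1=1
   5) CAS  T0:  M=2  r_T0=1 ✓
   6) CAS  T1:  M=2  r_T1=1 ✗
   7) LOAD T1:  M=2  r_T1=2
   8) CAS  T1:  M=3  r_T1=2 ✓
   9) LOAD T1:  M=3  r_T1=3
  10) CAS  T1:  M=4  r_T1=3 ✓
  11) LOAD T0:  M=4  r_T0=4
  12) CAS  T0:  M=5  r_T0=4 ✓
  13) LOAD T0:  M=5  r_T0=5
  14) LOAD T1:  M=5  r_T1=5
  15) CAS  T1:  M=6  r_T1=5 ✓
  16) CAS  T0:  M=6  r_T0=5 ✗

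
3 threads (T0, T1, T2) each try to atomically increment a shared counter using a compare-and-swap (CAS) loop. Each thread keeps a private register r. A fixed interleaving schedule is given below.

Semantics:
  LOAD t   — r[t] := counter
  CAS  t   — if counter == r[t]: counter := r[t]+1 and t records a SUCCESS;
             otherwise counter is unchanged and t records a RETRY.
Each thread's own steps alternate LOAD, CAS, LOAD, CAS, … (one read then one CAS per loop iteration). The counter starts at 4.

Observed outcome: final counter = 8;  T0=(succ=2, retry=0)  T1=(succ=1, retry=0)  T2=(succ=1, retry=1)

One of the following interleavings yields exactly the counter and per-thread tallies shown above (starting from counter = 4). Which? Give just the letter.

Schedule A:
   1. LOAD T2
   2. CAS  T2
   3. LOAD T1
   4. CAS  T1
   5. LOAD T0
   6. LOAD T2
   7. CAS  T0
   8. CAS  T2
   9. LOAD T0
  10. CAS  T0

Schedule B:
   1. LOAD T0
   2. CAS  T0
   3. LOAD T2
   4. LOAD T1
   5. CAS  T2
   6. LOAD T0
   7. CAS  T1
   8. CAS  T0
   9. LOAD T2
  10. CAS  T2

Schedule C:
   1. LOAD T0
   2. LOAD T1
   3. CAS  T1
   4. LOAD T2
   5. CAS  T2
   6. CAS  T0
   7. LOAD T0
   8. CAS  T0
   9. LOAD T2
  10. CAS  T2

A

Tracing schedule A:
T2 LOAD — after: cnt=4, r=4 — load
T2 CAS — after: cnt=5, r=4 — ok
T1 LOAD — after: cnt=5, r=5 — load
T1 CAS — after: cnt=6, r=5 — ok
T0 LOAD — after: cnt=6, r=6 — load
T2 LOAD — after: cnt=6, r=6 — load
T0 CAS — after: cnt=7, r=6 — ok
T2 CAS — after: cnt=7, r=6 — retry
T0 LOAD — after: cnt=7, r=7 — load
T0 CAS — after: cnt=8, r=7 — ok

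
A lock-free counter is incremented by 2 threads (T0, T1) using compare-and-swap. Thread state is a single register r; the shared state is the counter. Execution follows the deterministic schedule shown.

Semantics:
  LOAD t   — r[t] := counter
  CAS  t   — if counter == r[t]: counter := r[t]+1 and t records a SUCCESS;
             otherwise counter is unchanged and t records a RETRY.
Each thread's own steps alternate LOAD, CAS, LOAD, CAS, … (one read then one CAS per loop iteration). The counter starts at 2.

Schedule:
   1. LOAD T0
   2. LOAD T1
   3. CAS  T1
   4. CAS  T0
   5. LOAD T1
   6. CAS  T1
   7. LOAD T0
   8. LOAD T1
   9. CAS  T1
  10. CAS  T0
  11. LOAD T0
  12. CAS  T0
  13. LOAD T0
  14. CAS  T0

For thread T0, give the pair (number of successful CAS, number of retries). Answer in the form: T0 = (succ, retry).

#1 T0 reads 2
#2 T1 reads 2
#3 T1 CAS(2→3) writes; counter now 3
#4 T0 CAS(2→3) fails; counter now 3
#5 T1 reads 3
#6 T1 CAS(3→4) writes; counter now 4
#7 T0 reads 4
#8 T1 reads 4
#9 T1 CAS(4→5) writes; counter now 5
#10 T0 CAS(4→5) fails; counter now 5
#11 T0 reads 5
#12 T0 CAS(5→6) writes; counter now 6
#13 T0 reads 6
#14 T0 CAS(6→7) writes; counter now 7

T0 = (2, 2)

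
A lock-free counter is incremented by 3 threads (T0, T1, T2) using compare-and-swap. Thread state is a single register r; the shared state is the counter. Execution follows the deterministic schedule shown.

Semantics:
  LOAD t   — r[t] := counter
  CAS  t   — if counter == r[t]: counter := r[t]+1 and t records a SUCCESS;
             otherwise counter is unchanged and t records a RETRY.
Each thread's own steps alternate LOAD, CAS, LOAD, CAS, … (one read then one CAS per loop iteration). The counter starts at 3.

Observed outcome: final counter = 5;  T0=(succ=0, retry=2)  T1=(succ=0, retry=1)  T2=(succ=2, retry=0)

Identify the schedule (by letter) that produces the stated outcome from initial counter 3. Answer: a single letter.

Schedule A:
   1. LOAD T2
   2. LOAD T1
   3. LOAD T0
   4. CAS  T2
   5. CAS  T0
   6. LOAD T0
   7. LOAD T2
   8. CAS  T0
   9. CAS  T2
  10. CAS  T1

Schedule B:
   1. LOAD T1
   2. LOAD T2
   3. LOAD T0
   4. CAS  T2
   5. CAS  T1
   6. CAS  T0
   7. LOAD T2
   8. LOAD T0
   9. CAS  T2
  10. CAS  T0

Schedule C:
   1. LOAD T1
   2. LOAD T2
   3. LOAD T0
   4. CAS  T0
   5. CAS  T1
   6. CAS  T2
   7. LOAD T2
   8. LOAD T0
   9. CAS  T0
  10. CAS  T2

B

Simulating candidate B:
#1 T1 reads 3
#2 T2 reads 3
#3 T0 reads 3
#4 T2 CAS(3→4) writes; counter now 4
#5 T1 CAS(3→4) fails; counter now 4
#6 T0 CAS(3→4) fails; counter now 4
#7 T2 reads 4
#8 T0 reads 4
#9 T2 CAS(4→5) writes; counter now 5
#10 T0 CAS(4→5) fails; counter now 5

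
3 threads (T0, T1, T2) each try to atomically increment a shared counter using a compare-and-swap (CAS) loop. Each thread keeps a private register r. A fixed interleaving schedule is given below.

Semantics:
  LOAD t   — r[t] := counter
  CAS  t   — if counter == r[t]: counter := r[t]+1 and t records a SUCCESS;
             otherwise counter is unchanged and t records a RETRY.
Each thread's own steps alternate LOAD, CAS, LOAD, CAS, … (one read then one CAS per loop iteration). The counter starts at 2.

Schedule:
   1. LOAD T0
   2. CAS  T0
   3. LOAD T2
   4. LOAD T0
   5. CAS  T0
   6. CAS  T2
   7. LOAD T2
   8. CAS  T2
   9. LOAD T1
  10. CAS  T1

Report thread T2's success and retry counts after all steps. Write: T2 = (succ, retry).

T2 = (1, 1)

T0 LOAD — after: cnt=2, r=2 — load
T0 CAS — after: cnt=3, r=2 — ok
T2 LOAD — after: cnt=3, r=3 — load
T0 LOAD — after: cnt=3, r=3 — load
T0 CAS — after: cnt=4, r=3 — ok
T2 CAS — after: cnt=4, r=3 — retry
T2 LOAD — after: cnt=4, r=4 — load
T2 CAS — after: cnt=5, r=4 — ok
T1 LOAD — after: cnt=5, r=5 — load
T1 CAS — after: cnt=6, r=5 — ok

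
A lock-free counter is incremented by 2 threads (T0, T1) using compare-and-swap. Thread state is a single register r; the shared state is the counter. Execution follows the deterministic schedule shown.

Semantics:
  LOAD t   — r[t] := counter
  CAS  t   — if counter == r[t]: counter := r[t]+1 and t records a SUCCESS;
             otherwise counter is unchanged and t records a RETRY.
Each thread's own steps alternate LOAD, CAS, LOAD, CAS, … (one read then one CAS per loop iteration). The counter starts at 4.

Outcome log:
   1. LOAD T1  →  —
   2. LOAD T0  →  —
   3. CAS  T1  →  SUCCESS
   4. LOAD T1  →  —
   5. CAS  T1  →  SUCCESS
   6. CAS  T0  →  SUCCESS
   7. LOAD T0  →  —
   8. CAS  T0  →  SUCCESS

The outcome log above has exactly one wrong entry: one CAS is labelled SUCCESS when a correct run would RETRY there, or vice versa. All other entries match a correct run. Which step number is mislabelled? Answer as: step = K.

Reference trace:
[1] T1.load  rd  (counter 4, T1.r 4)
[2] T0.load  rd  (counter 4, T0.r 4)
[3] T1.cas  hit  (counter 5, T1.r 4)
[4] T1.load  rd  (counter 5, T1.r 5)
[5] T1.cas  hit  (counter 6, T1.r 5)
[6] T0.cas  miss  (counter 6, T0.r 4)
[7] T0.load  rd  (counter 6, T0.r 6)
[8] T0.cas  hit  (counter 7, T0.r 6)
Mismatch at 6.

step = 6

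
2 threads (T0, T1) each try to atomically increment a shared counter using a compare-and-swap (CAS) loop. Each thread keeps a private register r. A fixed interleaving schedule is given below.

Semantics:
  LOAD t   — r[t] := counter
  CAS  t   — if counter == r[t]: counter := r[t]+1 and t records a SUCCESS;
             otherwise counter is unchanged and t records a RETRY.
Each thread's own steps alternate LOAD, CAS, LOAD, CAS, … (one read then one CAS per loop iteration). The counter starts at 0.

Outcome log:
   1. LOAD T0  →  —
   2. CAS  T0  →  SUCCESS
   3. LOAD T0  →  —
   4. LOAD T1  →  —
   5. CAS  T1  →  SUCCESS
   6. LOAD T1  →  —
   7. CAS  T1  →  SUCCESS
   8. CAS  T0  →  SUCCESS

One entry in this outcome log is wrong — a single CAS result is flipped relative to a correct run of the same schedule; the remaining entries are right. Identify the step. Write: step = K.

Correct run:
#1 T0 reads 0
#2 T0 CAS(0→1) writes; counter now 1
#3 T0 reads 1
#4 T1 reads 1
#5 T1 CAS(1→2) writes; counter now 2
#6 T1 reads 2
#7 T1 CAS(2→3) writes; counter now 3
#8 T0 CAS(1→2) fails; counter now 3
Mismatch at 8.

step = 8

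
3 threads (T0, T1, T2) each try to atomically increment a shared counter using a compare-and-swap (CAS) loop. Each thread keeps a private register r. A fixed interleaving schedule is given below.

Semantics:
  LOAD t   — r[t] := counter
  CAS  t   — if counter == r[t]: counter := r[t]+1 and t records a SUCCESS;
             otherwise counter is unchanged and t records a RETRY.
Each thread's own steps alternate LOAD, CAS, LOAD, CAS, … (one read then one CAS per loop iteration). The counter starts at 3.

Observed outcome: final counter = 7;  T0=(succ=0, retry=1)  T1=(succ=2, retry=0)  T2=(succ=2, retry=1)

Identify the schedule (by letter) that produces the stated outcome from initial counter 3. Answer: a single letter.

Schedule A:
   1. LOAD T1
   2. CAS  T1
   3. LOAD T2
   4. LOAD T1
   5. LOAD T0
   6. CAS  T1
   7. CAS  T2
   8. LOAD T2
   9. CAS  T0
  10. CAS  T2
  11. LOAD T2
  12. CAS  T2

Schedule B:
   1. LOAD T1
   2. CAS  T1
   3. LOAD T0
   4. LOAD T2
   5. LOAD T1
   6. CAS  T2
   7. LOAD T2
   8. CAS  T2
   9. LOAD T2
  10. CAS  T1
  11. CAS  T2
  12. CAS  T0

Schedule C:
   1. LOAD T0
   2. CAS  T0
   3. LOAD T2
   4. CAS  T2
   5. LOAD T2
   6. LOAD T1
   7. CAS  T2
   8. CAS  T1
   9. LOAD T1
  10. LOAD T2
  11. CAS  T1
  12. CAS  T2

Simulating candidate A:
1. LOAD T1 → mem=3 r[T1]=3 [LOAD]
2. CAS T1 → mem=4 r[T1]=3 [OK]
3. LOAD T2 → mem=4 r[T2]=4 [LOAD]
4. LOAD T1 → mem=4 r[T1]=4 [LOAD]
5. LOAD T0 → mem=4 r[T0]=4 [LOAD]
6. CAS T1 → mem=5 r[T1]=4 [OK]
7. CAS T2 → mem=5 r[T2]=4 [RETRY]
8. LOAD T2 → mem=5 r[T2]=5 [LOAD]
9. CAS T0 → mem=5 r[T0]=4 [RETRY]
10. CAS T2 → mem=6 r[T2]=5 [OK]
11. LOAD T2 → mem=6 r[T2]=6 [LOAD]
12. CAS T2 → mem=7 r[T2]=6 [OK]

A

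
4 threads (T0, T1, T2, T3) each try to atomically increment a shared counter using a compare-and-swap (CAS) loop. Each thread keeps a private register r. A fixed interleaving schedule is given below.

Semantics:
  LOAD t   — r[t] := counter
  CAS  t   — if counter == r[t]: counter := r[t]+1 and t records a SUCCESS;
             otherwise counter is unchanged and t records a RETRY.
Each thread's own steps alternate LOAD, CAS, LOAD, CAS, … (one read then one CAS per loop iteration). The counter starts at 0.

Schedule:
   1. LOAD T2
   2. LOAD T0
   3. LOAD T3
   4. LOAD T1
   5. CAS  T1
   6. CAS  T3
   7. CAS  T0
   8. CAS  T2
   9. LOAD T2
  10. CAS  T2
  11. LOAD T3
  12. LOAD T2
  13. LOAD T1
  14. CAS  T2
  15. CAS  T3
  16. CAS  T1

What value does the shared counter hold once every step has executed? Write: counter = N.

   1) LOAD T2:  M=0  r_T2=0
   2) LOAD T0:  M=0  r_T0=0
   3) LOAD T3:  M=0  r_T3=0
   4) LOAD T1:  M=0  r_T1=0
   5) CAS  T1:  M=1  r_T1=0 ✓
   6) CAS  T3:  M=1  r_T3=0 ✗
   7) CAS  T0:  M=1  r_T0=0 ✗
   8) CAS  T2:  M=1  r_T2=0 ✗
   9) LOAD T2:  M=1  r_T2=1
  10) CAS  T2:  M=2  r_T2=1 ✓
  11) LOAD T3:  M=2  r_T3=2
  12) LOAD T2:  M=2  r_T2=2
  13) LOAD T1:  M=2  r_T1=2
  14) CAS  T2:  M=3  r_T2=2 ✓
  15) CAS  T3:  M=3  r_T3=2 ✗
  16) CAS  T1:  M=3  r_T1=2 ✗

counter = 3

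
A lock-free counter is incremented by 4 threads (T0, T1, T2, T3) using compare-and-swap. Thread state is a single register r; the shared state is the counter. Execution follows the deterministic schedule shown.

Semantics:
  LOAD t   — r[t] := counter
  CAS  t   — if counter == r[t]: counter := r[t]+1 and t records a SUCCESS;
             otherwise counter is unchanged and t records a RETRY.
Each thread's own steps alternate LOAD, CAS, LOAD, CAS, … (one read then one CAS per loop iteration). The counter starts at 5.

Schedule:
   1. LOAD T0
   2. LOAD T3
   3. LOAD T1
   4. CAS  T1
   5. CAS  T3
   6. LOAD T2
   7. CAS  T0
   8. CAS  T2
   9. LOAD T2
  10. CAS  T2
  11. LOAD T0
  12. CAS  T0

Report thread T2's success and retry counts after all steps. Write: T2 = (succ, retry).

1. LOAD T0 → mem=5 r[T0]=5 [LOAD]
2. LOAD T3 → mem=5 r[T3]=5 [LOAD]
3. LOAD T1 → mem=5 r[T1]=5 [LOAD]
4. CAS T1 → mem=6 r[T1]=5 [OK]
5. CAS T3 → mem=6 r[T3]=5 [RETRY]
6. LOAD T2 → mem=6 r[T2]=6 [LOAD]
7. CAS T0 → mem=6 r[T0]=5 [RETRY]
8. CAS T2 → mem=7 r[T2]=6 [OK]
9. LOAD T2 → mem=7 r[T2]=7 [LOAD]
10. CAS T2 → mem=8 r[T2]=7 [OK]
11. LOAD T0 → mem=8 r[T0]=8 [LOAD]
12. CAS T0 → mem=9 r[T0]=8 [OK]

T2 = (2, 0)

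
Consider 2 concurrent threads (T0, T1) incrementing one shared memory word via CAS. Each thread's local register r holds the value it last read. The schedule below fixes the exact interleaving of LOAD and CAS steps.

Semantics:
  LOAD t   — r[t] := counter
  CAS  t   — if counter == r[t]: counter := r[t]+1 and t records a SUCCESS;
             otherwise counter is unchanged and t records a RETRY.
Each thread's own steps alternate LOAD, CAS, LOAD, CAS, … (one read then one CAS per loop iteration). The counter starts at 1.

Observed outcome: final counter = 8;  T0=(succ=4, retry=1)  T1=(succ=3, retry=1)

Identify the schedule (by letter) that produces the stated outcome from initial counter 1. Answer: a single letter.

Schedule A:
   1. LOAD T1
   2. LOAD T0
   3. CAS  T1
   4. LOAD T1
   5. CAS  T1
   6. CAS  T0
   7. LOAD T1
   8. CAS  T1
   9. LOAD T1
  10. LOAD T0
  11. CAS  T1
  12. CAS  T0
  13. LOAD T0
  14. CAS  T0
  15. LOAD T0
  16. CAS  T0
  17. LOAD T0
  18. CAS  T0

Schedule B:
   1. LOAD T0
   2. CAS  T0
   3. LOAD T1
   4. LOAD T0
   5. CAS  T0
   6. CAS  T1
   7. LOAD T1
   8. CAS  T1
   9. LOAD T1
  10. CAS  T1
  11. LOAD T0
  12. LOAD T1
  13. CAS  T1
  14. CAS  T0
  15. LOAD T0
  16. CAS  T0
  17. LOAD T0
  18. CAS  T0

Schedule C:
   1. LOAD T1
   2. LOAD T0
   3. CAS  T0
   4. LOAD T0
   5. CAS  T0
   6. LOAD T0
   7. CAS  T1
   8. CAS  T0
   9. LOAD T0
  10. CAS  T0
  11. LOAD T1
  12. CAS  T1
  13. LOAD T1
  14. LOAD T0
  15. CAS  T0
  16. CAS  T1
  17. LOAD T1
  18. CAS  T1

B

Simulating candidate B:
   1) LOAD T0:  M=1  r_T0=1
   2) CAS  T0:  M=2  r_T0=1 ✓
   3) LOAD T1:  M=2  r_T1=2
   4) LOAD T0:  M=2  r_T0=2
   5) CAS  T0:  M=3  r_T0=2 ✓
   6) CAS  T1:  M=3  r_T1=2 ✗
   7) LOAD T1:  M=3  r_T1=3
   8) CAS  T1:  M=4  r_T1=3 ✓
   9) LOAD T1:  M=4  r_T1=4
  10) CAS  T1:  M=5  r_T1=4 ✓
  11) LOAD T0:  M=5  r_T0=5
  12) LOAD T1:  M=5  r_T1=5
  13) CAS  T1:  M=6  r_T1=5 ✓
  14) CAS  T0:  M=6  r_T0=5 ✗
  15) LOAD T0:  M=6  r_T0=6
  16) CAS  T0:  M=7  r_T0=6 ✓
  17) LOAD T0:  M=7  r_T0=7
  18) CAS  T0:  M=8  r_T0=7 ✓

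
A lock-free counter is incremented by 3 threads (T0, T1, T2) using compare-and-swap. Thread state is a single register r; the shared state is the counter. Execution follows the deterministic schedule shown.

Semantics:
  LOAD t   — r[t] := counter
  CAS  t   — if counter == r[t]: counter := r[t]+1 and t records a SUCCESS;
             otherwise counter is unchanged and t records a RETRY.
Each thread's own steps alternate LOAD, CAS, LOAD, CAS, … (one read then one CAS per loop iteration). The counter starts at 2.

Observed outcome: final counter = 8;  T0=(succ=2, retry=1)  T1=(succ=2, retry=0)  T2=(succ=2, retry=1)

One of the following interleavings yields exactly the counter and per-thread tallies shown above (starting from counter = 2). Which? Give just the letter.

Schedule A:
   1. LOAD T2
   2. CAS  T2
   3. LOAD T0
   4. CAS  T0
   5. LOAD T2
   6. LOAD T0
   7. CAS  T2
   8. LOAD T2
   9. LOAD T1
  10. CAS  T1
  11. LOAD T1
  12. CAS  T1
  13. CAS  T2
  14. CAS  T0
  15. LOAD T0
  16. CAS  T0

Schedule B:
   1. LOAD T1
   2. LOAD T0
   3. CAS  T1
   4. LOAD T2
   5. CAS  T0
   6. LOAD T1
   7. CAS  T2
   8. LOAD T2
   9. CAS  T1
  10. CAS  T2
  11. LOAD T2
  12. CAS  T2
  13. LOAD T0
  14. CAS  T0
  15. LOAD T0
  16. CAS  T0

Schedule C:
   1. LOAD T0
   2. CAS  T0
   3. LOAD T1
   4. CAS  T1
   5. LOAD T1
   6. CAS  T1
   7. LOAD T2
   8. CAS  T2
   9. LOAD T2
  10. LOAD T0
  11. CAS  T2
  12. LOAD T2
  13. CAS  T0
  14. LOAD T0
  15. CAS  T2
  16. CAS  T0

A

Simulating candidate A:
step 1: T2 LOAD ⇒ load; ctr=2 reg=2
step 2: T2 CAS ⇒ ok; ctr=3 reg=2
step 3: T0 LOAD ⇒ load; ctr=3 reg=3
step 4: T0 CAS ⇒ ok; ctr=4 reg=3
step 5: T2 LOAD ⇒ load; ctr=4 reg=4
step 6: T0 LOAD ⇒ load; ctr=4 reg=4
step 7: T2 CAS ⇒ ok; ctr=5 reg=4
step 8: T2 LOAD ⇒ load; ctr=5 reg=5
step 9: T1 LOAD ⇒ load; ctr=5 reg=5
step 10: T1 CAS ⇒ ok; ctr=6 reg=5
step 11: T1 LOAD ⇒ load; ctr=6 reg=6
step 12: T1 CAS ⇒ ok; ctr=7 reg=6
step 13: T2 CAS ⇒ retry; ctr=7 reg=5
step 14: T0 CAS ⇒ retry; ctr=7 reg=4
step 15: T0 LOAD ⇒ load; ctr=7 reg=7
step 16: T0 CAS ⇒ ok; ctr=8 reg=7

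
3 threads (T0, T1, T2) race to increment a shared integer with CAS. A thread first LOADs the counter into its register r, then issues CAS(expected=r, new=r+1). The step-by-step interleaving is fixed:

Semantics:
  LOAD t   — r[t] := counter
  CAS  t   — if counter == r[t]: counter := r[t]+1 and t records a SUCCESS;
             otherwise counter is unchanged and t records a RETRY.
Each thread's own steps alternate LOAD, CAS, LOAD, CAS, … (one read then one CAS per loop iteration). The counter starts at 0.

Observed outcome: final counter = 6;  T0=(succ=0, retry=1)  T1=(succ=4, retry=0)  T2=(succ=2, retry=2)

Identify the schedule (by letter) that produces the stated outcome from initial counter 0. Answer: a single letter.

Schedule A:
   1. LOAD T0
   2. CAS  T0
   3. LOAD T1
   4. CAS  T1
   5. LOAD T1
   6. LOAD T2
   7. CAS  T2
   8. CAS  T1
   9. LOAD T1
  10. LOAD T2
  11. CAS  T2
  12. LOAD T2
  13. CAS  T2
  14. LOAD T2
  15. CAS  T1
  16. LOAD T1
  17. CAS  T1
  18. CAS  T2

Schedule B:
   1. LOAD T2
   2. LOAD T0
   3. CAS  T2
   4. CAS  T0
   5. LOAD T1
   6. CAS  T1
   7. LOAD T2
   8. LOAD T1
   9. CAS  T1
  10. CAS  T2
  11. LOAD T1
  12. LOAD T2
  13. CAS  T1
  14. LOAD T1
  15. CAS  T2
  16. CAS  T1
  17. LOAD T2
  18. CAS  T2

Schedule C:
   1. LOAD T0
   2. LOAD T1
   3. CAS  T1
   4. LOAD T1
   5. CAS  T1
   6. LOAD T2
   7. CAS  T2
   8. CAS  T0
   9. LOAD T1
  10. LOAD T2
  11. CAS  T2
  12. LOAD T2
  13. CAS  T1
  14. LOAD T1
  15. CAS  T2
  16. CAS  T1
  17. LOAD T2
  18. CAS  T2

B

Run B:
   1) LOAD T2:  M=0  r_T2=0
   2) LOAD T0:  M=0  r_T0=0
   3) CAS  T2:  M=1  r_T2=0 ✓
   4) CAS  T0:  M=1  r_T0=0 ✗
   5) LOAD T1:  M=1  r_T1=1
   6) CAS  T1:  M=2  r_T1=1 ✓
   7) LOAD T2:  M=2  r_T2=2
   8) LOAD T1:  M=2  r_T1=2
   9) CAS  T1:  M=3  r_T1=2 ✓
  10) CAS  T2:  M=3  r_T2=2 ✗
  11) LOAD T1:  M=3  r_T1=3
  12) LOAD T2:  M=3  r_T2=3
  13) CAS  T1:  M=4  r_T1=3 ✓
  14) LOAD T1:  M=4  r_T1=4
  15) CAS  T2:  M=4  r_T2=3 ✗
  16) CAS  T1:  M=5  r_T1=4 ✓
  17) LOAD T2:  M=5  r_T2=5
  18) CAS  T2:  M=6  r_T2=5 ✓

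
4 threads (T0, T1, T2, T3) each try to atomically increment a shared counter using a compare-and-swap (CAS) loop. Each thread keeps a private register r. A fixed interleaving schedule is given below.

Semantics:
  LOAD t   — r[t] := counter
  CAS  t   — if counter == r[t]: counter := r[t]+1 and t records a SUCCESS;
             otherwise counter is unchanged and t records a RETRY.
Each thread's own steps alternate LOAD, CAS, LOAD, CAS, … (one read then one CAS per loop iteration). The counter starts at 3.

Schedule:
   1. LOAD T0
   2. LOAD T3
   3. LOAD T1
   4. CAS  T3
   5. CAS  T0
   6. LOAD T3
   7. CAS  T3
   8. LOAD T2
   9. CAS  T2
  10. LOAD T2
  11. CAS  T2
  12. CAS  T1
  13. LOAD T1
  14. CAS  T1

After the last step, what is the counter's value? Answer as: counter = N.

step 1: T0 LOAD ⇒ load; ctr=3 reg=3
step 2: T3 LOAD ⇒ load; ctr=3 reg=3
step 3: T1 LOAD ⇒ load; ctr=3 reg=3
step 4: T3 CAS ⇒ ok; ctr=4 reg=3
step 5: T0 CAS ⇒ retry; ctr=4 reg=3
step 6: T3 LOAD ⇒ load; ctr=4 reg=4
step 7: T3 CAS ⇒ ok; ctr=5 reg=4
step 8: T2 LOAD ⇒ load; ctr=5 reg=5
step 9: T2 CAS ⇒ ok; ctr=6 reg=5
step 10: T2 LOAD ⇒ load; ctr=6 reg=6
step 11: T2 CAS ⇒ ok; ctr=7 reg=6
step 12: T1 CAS ⇒ retry; ctr=7 reg=3
step 13: T1 LOAD ⇒ load; ctr=7 reg=7
step 14: T1 CAS ⇒ ok; ctr=8 reg=7

counter = 8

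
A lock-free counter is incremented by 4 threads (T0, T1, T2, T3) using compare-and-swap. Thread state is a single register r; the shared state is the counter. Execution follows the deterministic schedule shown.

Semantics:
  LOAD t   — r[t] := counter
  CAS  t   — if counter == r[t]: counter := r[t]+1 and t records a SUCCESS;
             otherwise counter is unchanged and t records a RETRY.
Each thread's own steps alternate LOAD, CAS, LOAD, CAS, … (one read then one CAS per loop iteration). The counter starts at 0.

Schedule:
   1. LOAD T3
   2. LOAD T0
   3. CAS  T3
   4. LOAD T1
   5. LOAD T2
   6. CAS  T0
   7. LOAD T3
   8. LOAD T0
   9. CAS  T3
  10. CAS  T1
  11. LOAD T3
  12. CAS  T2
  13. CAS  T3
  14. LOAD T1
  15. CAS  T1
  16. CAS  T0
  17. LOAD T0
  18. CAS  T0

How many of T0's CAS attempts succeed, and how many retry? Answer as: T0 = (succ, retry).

T0 = (1, 2)

step 1: T3 LOAD ⇒ load; ctr=0 reg=0
step 2: T0 LOAD ⇒ load; ctr=0 reg=0
step 3: T3 CAS ⇒ ok; ctr=1 reg=0
step 4: T1 LOAD ⇒ load; ctr=1 reg=1
step 5: T2 LOAD ⇒ load; ctr=1 reg=1
step 6: T0 CAS ⇒ retry; ctr=1 reg=0
step 7: T3 LOAD ⇒ load; ctr=1 reg=1
step 8: T0 LOAD ⇒ load; ctr=1 reg=1
step 9: T3 CAS ⇒ ok; ctr=2 reg=1
step 10: T1 CAS ⇒ retry; ctr=2 reg=1
step 11: T3 LOAD ⇒ load; ctr=2 reg=2
step 12: T2 CAS ⇒ retry; ctr=2 reg=1
step 13: T3 CAS ⇒ ok; ctr=3 reg=2
step 14: T1 LOAD ⇒ load; ctr=3 reg=3
step 15: T1 CAS ⇒ ok; ctr=4 reg=3
step 16: T0 CAS ⇒ retry; ctr=4 reg=1
step 17: T0 LOAD ⇒ load; ctr=4 reg=4
step 18: T0 CAS ⇒ ok; ctr=5 reg=4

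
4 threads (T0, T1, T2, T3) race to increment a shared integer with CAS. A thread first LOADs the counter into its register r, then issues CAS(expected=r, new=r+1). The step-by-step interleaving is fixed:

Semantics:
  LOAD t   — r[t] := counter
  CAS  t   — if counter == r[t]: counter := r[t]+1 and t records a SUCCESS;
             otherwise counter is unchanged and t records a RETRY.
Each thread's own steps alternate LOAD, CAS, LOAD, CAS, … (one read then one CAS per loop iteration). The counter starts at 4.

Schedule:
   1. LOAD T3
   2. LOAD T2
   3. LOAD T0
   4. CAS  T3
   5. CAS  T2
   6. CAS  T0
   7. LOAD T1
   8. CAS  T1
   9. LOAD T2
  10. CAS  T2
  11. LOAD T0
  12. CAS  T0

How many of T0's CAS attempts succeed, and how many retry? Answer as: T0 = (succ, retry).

step 1: T3 LOAD ⇒ load; ctr=4 reg=4
step 2: T2 LOAD ⇒ load; ctr=4 reg=4
step 3: T0 LOAD ⇒ load; ctr=4 reg=4
step 4: T3 CAS ⇒ ok; ctr=5 reg=4
step 5: T2 CAS ⇒ retry; ctr=5 reg=4
step 6: T0 CAS ⇒ retry; ctr=5 reg=4
step 7: T1 LOAD ⇒ load; ctr=5 reg=5
step 8: T1 CAS ⇒ ok; ctr=6 reg=5
step 9: T2 LOAD ⇒ load; ctr=6 reg=6
step 10: T2 CAS ⇒ ok; ctr=7 reg=6
step 11: T0 LOAD ⇒ load; ctr=7 reg=7
step 12: T0 CAS ⇒ ok; ctr=8 reg=7

T0 = (1, 1)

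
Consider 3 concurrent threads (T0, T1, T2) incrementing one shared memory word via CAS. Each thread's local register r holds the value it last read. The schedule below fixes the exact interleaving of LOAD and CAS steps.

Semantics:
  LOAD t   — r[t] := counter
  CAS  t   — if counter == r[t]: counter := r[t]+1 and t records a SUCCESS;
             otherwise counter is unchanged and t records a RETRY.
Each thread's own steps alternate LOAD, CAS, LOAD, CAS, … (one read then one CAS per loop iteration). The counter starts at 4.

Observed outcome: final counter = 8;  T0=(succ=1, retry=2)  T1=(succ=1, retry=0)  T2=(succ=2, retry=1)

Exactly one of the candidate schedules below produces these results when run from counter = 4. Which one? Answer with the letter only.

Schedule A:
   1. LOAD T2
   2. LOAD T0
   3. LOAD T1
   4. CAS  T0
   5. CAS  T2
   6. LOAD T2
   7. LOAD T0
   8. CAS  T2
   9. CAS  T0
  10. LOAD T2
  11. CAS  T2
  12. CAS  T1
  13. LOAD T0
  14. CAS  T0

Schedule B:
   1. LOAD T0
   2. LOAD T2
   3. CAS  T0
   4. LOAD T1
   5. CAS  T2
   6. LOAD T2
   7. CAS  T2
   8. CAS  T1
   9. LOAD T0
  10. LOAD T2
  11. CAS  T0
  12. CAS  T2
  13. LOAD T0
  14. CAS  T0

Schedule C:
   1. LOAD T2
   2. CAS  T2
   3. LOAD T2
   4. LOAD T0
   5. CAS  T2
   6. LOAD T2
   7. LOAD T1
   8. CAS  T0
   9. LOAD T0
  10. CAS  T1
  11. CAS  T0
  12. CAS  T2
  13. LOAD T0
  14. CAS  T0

Simulating candidate C:
step 1: T2 LOAD ⇒ load; ctr=4 reg=4
step 2: T2 CAS ⇒ ok; ctr=5 reg=4
step 3: T2 LOAD ⇒ load; ctr=5 reg=5
step 4: T0 LOAD ⇒ load; ctr=5 reg=5
step 5: T2 CAS ⇒ ok; ctr=6 reg=5
step 6: T2 LOAD ⇒ load; ctr=6 reg=6
step 7: T1 LOAD ⇒ load; ctr=6 reg=6
step 8: T0 CAS ⇒ retry; ctr=6 reg=5
step 9: T0 LOAD ⇒ load; ctr=6 reg=6
step 10: T1 CAS ⇒ ok; ctr=7 reg=6
step 11: T0 CAS ⇒ retry; ctr=7 reg=6
step 12: T2 CAS ⇒ retry; ctr=7 reg=6
step 13: T0 LOAD ⇒ load; ctr=7 reg=7
step 14: T0 CAS ⇒ ok; ctr=8 reg=7

C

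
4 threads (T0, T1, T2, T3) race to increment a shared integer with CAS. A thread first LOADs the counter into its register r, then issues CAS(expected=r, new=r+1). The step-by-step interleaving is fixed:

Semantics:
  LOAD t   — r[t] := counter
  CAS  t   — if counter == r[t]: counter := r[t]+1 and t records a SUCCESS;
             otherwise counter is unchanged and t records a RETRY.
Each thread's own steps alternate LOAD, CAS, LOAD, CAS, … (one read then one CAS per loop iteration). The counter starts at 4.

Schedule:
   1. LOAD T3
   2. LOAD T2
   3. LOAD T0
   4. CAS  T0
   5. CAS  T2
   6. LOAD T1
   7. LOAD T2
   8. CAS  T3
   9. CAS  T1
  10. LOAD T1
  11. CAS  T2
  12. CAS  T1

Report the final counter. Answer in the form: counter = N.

counter = 7

1. LOAD T3 → mem=4 r[T3]=4 [LOAD]
2. LOAD T2 → mem=4 r[T2]=4 [LOAD]
3. LOAD T0 → mem=4 r[T0]=4 [LOAD]
4. CAS T0 → mem=5 r[T0]=4 [OK]
5. CAS T2 → mem=5 r[T2]=4 [RETRY]
6. LOAD T1 → mem=5 r[T1]=5 [LOAD]
7. LOAD T2 → mem=5 r[T2]=5 [LOAD]
8. CAS T3 → mem=5 r[T3]=4 [RETRY]
9. CAS T1 → mem=6 r[T1]=5 [OK]
10. LOAD T1 → mem=6 r[T1]=6 [LOAD]
11. CAS T2 → mem=6 r[T2]=5 [RETRY]
12. CAS T1 → mem=7 r[T1]=6 [OK]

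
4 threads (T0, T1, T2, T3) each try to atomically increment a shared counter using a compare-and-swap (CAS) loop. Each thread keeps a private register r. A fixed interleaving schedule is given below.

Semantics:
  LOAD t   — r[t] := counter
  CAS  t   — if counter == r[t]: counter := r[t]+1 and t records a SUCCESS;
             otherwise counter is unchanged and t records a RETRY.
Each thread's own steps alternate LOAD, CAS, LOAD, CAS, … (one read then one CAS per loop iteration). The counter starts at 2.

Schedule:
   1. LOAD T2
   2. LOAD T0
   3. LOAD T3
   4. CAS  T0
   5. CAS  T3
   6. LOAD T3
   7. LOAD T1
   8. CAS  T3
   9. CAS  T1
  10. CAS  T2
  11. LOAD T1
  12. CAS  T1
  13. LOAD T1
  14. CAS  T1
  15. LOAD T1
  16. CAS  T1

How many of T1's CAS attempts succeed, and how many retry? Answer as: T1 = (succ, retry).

T1 = (3, 1)

[1] T2.load  rd  (counter 2, T2.r 2)
[2] T0.load  rd  (counter 2, T0.r 2)
[3] T3.load  rd  (counter 2, T3.r 2)
[4] T0.cas  hit  (counter 3, T0.r 2)
[5] T3.cas  miss  (counter 3, T3.r 2)
[6] T3.load  rd  (counter 3, T3.r 3)
[7] T1.load  rd  (counter 3, T1.r 3)
[8] T3.cas  hit  (counter 4, T3.r 3)
[9] T1.cas  miss  (counter 4, T1.r 3)
[10] T2.cas  miss  (counter 4, T2.r 2)
[11] T1.load  rd  (counter 4, T1.r 4)
[12] T1.cas  hit  (counter 5, T1.r 4)
[13] T1.load  rd  (counter 5, T1.r 5)
[14] T1.cas  hit  (counter 6, T1.r 5)
[15] T1.load  rd  (counter 6, T1.r 6)
[16] T1.cas  hit  (counter 7, T1.r 6)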